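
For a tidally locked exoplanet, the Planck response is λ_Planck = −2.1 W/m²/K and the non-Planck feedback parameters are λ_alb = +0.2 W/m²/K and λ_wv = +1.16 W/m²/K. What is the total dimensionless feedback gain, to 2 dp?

0.65

Convert to gains: g_alb = 0.2/2.1 = 0.09524; g_wv = 1.16/2.1 = 0.5524.
Total gain g = 0.64764.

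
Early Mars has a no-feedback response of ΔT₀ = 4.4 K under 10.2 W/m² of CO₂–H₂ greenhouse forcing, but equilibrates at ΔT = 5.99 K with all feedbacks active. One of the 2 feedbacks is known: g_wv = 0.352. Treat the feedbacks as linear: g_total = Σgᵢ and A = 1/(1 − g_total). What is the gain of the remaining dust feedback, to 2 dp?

Amplification A = ΔT/ΔT₀ = 5.99/4.4 = 1.361.
Total gain g = 1 − 1/A = 1 − 1/1.361 = 0.2652.
The known gain is 0.352.
g_dust = 0.2652 − 0.352 = -0.09.

-0.09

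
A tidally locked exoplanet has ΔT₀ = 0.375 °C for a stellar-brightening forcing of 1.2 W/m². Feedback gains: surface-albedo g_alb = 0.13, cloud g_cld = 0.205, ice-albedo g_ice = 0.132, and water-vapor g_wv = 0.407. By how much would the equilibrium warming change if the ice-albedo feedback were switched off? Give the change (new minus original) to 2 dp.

-1.52 °C

Original: g = 0.874, ΔT = 0.375/(1−0.874) = 2.9762 °C.
Without ice-albedo: g' = 0.742, ΔT' = 0.375/(1−0.742) = 1.4535 °C.
Change = 1.4535 − 2.9762 = -1.52 °C.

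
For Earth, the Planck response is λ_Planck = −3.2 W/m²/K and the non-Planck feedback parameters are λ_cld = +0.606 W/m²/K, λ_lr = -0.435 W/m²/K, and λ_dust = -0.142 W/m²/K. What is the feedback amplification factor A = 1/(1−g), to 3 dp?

Convert to gains: g_cld = 0.606/3.2 = 0.1894; g_lr = -0.435/3.2 = -0.1359; g_dust = -0.142/3.2 = -0.04437.
Total gain g = 0.00913.
A = 1/(1 − 0.00913) = 1.009.

1.009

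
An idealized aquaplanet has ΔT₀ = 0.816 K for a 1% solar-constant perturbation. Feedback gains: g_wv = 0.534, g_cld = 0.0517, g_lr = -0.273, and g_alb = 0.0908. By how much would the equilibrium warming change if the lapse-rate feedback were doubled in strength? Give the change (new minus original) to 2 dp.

-0.43 K

Original: g = 0.4035, ΔT = 0.816/(1−0.4035) = 1.3680 K.
With doubled lapse-rate: g' = 0.1305, ΔT' = 0.816/(1−0.1305) = 0.9385 K.
Change = 0.9385 − 1.3680 = -0.43 K.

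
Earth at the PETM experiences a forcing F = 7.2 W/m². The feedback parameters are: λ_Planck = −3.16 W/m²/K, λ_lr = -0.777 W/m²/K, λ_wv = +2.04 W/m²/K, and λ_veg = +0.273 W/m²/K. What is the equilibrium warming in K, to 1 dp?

4.4 K

Net feedback parameter λ = (−3.16) + (-0.777) + (+2.04) + (+0.273) = -1.624 W/m²/K.
ΔT = −F/λ = −7.2/(-1.624) = 4.4 K.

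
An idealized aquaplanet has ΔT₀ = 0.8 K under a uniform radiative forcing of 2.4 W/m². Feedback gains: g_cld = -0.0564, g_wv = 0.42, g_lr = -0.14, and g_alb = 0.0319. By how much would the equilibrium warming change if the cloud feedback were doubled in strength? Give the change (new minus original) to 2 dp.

-0.08 K

Original: g = 0.2555, ΔT = 0.8/(1−0.2555) = 1.0745 K.
With doubled cloud: g' = 0.1991, ΔT' = 0.8/(1−0.1991) = 0.9989 K.
Change = 0.9989 − 1.0745 = -0.08 K.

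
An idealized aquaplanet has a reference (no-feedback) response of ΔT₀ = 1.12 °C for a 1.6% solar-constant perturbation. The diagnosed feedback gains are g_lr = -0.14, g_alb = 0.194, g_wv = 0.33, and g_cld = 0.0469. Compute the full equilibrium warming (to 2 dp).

Total gain g = -0.14 + 0.194 + 0.33 + 0.0469 = 0.4309.
Amplification A = 1/(1 − 0.4309) = 1.757.
ΔT = 1.12 × 1.757 = 1.97 °C.

1.97 °C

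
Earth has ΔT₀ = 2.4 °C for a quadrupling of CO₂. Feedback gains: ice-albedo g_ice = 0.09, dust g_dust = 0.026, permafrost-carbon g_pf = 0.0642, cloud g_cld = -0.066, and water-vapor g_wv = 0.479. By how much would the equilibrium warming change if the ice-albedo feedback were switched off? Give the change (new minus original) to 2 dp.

-1.07 °C

Original: g = 0.5932, ΔT = 2.4/(1−0.5932) = 5.8997 °C.
Without ice-albedo: g' = 0.5032, ΔT' = 2.4/(1−0.5032) = 4.8309 °C.
Change = 4.8309 − 5.8997 = -1.07 °C.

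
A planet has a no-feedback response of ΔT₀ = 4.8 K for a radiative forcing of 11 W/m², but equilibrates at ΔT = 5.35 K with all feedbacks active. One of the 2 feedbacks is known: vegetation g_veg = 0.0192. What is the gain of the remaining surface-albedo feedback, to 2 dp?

0.08

Amplification A = ΔT/ΔT₀ = 5.35/4.8 = 1.115.
Total gain g = 1 − 1/A = 1 − 1/1.115 = 0.1031.
The known gain is 0.0192.
g_alb = 0.1031 − 0.0192 = 0.08.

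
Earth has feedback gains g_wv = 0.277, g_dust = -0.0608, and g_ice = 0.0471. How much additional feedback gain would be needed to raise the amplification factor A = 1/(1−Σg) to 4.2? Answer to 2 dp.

0.50

Current total gain = 0.2633.
Target gain for A = 4.2: g* = 1 − 1/4.2 = 0.7619.
Additional gain needed = 0.7619 − 0.2633 = 0.50.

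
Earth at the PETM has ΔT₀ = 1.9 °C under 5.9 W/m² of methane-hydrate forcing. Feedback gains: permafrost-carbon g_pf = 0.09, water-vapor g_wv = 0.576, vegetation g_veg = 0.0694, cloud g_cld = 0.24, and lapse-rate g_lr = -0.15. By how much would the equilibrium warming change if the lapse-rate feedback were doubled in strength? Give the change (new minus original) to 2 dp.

-5.03 °C

Original: g = 0.8254, ΔT = 1.9/(1−0.8254) = 10.8820 °C.
With doubled lapse-rate: g' = 0.6754, ΔT' = 1.9/(1−0.6754) = 5.8534 °C.
Change = 5.8534 − 10.8820 = -5.03 °C.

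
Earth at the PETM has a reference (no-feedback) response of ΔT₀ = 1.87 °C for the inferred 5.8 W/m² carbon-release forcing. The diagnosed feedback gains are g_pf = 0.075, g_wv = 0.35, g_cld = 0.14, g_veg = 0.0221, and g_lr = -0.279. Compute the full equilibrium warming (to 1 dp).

2.7 °C

Total gain g = 0.075 + 0.35 + 0.14 + 0.0221 − 0.279 = 0.3081.
Amplification A = 1/(1 − 0.3081) = 1.445.
ΔT = 1.87 × 1.445 = 2.7 °C.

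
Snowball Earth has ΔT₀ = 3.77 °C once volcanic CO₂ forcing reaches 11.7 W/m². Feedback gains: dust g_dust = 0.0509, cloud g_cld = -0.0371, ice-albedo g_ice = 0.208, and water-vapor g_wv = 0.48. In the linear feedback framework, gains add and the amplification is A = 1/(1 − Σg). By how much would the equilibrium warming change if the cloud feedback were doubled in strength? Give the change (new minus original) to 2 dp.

-1.40 °C

Original: g = 0.7018, ΔT = 3.77/(1−0.7018) = 12.6425 °C.
With doubled cloud: g' = 0.6647, ΔT' = 3.77/(1−0.6647) = 11.2437 °C.
Change = 11.2437 − 12.6425 = -1.40 °C.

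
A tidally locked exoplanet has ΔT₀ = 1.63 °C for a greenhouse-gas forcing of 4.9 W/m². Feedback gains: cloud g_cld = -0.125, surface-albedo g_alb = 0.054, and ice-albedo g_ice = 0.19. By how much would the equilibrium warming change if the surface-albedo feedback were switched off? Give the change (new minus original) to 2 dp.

Original: g = 0.119, ΔT = 1.63/(1−0.119) = 1.8502 °C.
Without surface-albedo: g' = 0.065, ΔT' = 1.63/(1−0.065) = 1.7433 °C.
Change = 1.7433 − 1.8502 = -0.11 °C.

-0.11 °C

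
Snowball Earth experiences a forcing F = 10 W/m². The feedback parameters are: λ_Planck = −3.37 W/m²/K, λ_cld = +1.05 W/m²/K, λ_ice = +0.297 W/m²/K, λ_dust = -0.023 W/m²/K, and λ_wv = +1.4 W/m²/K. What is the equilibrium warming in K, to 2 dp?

Net feedback parameter λ = (−3.37) + (+1.05) + (+0.297) + (-0.023) + (+1.4) = -0.646 W/m²/K.
ΔT = −F/λ = −10/(-0.646) = 15.48 K.

15.48 K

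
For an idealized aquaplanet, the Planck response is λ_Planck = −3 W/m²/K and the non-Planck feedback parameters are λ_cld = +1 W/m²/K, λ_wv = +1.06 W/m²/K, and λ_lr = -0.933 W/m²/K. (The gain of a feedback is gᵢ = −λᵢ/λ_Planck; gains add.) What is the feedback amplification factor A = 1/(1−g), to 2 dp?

1.60

Convert to gains: g_cld = 1/3 = 0.3333; g_wv = 1.06/3 = 0.3533; g_lr = -0.933/3 = -0.311.
Total gain g = 0.3756.
A = 1/(1 − 0.3756) = 1.60.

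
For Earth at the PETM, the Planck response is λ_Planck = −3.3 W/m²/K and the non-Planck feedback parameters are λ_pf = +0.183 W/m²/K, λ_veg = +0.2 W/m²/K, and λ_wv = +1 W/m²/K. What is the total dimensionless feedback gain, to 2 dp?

Convert to gains: g_pf = 0.183/3.3 = 0.05545; g_veg = 0.2/3.3 = 0.06061; g_wv = 1/3.3 = 0.303.
Total gain g = 0.41906.

0.42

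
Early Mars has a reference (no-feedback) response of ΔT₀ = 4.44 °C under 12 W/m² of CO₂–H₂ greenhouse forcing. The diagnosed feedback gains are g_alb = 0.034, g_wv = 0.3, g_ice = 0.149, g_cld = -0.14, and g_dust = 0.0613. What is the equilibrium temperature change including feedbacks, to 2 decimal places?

7.45 °C

Total gain g = 0.034 + 0.3 + 0.149 − 0.14 + 0.0613 = 0.4043.
Amplification A = 1/(1 − 0.4043) = 1.679.
ΔT = 4.44 × 1.679 = 7.45 °C.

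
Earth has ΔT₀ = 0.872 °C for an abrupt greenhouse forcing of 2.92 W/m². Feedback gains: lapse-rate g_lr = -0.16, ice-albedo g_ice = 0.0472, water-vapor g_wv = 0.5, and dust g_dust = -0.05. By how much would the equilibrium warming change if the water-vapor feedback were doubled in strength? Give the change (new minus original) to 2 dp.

Original: g = 0.3372, ΔT = 0.872/(1−0.3372) = 1.3156 °C.
With doubled water-vapor: g' = 0.8372, ΔT' = 0.872/(1−0.8372) = 5.3563 °C.
Change = 5.3563 − 1.3156 = 4.04 °C.

4.04 °C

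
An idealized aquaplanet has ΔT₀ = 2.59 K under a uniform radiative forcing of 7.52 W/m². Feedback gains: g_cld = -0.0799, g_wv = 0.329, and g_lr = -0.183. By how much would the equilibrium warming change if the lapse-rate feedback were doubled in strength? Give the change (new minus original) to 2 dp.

-0.45 K

Original: g = 0.0661, ΔT = 2.59/(1−0.0661) = 2.7733 K.
With doubled lapse-rate: g' = -0.1169, ΔT' = 2.59/(1+0.1169) = 2.3189 K.
Change = 2.3189 − 2.7733 = -0.45 K.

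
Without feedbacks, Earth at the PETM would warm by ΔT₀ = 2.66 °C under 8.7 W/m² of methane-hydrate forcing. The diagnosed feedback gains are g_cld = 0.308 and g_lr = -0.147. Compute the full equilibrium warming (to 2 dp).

3.17 °C

Total gain g = 0.308 − 0.147 = 0.161.
Amplification A = 1/(1 − 0.161) = 1.192.
ΔT = 2.66 × 1.192 = 3.17 °C.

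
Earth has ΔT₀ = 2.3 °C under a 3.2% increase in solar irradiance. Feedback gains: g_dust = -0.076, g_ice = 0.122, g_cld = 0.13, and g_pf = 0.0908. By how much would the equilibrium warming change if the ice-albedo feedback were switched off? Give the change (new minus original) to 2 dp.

-0.45 °C

Original: g = 0.2668, ΔT = 2.3/(1−0.2668) = 3.1369 °C.
Without ice-albedo: g' = 0.1448, ΔT' = 2.3/(1−0.1448) = 2.6894 °C.
Change = 2.6894 − 3.1369 = -0.45 °C.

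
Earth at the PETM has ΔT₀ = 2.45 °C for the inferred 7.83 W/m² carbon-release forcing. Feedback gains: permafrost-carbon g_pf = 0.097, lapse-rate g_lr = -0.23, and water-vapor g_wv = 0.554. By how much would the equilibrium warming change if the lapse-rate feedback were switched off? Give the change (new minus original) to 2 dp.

2.79 °C

Original: g = 0.421, ΔT = 2.45/(1−0.421) = 4.2314 °C.
Without lapse-rate: g' = 0.651, ΔT' = 2.45/(1−0.651) = 7.0201 °C.
Change = 7.0201 − 4.2314 = 2.79 °C.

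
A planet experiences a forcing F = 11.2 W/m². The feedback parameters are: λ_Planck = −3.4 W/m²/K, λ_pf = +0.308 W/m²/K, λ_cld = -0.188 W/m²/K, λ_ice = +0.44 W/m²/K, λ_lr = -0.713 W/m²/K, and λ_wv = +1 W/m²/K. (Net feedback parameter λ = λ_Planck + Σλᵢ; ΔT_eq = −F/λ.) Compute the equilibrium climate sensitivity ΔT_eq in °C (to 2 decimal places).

Net feedback parameter λ = (−3.4) + (+0.308) + (-0.188) + (+0.44) + (-0.713) + (+1) = -2.553 W/m²/K.
ΔT = −F/λ = −11.2/(-2.553) = 4.39 °C.

4.39 °C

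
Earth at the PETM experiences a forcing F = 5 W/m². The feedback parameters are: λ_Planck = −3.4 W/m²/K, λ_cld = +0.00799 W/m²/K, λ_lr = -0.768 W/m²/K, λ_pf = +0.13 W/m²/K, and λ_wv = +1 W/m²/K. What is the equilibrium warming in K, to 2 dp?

Net feedback parameter λ = (−3.4) + (+0.00799) + (-0.768) + (+0.13) + (+1) = -3.03001 W/m²/K.
ΔT = −F/λ = −5/(-3.03001) = 1.65 K.

1.65 K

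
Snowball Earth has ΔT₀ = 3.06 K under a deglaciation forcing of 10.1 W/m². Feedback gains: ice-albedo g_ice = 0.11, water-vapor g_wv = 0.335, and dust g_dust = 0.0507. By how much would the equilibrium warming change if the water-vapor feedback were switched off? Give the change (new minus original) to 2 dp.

Original: g = 0.4957, ΔT = 3.06/(1−0.4957) = 6.0678 K.
Without water-vapor: g' = 0.1607, ΔT' = 3.06/(1−0.1607) = 3.6459 K.
Change = 3.6459 − 6.0678 = -2.42 K.

-2.42 K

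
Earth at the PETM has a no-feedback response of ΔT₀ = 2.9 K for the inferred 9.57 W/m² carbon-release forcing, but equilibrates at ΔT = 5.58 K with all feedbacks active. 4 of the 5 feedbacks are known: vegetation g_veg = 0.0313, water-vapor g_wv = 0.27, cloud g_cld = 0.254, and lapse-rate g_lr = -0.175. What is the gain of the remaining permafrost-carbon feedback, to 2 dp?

Amplification A = ΔT/ΔT₀ = 5.58/2.9 = 1.924.
Total gain g = 1 − 1/A = 1 − 1/1.924 = 0.4802.
Known gains sum to 0.0313 + 0.27 + 0.254 − 0.175 = 0.3803.
g_pf = 0.4802 − 0.3803 = 0.10.

0.10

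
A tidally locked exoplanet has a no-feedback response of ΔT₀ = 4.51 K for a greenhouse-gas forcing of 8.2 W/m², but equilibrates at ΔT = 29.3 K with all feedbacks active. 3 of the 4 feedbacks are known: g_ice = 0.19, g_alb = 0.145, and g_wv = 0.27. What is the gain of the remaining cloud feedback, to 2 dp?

Amplification A = ΔT/ΔT₀ = 29.3/4.51 = 6.497.
Total gain g = 1 − 1/A = 1 − 1/6.497 = 0.8461.
Known gains sum to 0.19 + 0.145 + 0.27 = 0.605.
g_cld = 0.8461 − 0.605 = 0.24.

0.24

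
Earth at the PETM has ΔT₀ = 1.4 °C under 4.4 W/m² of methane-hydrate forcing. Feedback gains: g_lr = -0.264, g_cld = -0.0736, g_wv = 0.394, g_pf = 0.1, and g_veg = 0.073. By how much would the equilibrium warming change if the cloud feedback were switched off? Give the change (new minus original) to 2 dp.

Original: g = 0.2294, ΔT = 1.4/(1−0.2294) = 1.8168 °C.
Without cloud: g' = 0.303, ΔT' = 1.4/(1−0.303) = 2.0086 °C.
Change = 2.0086 − 1.8168 = 0.19 °C.

0.19 °C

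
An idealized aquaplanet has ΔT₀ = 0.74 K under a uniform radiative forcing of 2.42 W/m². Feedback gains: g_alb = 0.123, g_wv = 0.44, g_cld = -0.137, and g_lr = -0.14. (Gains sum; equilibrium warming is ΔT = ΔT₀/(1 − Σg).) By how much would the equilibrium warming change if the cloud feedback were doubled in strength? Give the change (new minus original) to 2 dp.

-0.17 K

Original: g = 0.286, ΔT = 0.74/(1−0.286) = 1.0364 K.
With doubled cloud: g' = 0.149, ΔT' = 0.74/(1−0.149) = 0.8696 K.
Change = 0.8696 − 1.0364 = -0.17 K.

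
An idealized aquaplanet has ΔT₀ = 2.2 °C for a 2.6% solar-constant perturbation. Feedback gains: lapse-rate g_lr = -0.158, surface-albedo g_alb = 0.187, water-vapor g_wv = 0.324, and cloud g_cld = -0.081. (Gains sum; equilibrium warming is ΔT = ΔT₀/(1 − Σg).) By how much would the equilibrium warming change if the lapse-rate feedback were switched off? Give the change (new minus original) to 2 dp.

0.84 °C

Original: g = 0.272, ΔT = 2.2/(1−0.272) = 3.0220 °C.
Without lapse-rate: g' = 0.43, ΔT' = 2.2/(1−0.43) = 3.8596 °C.
Change = 3.8596 − 3.0220 = 0.84 °C.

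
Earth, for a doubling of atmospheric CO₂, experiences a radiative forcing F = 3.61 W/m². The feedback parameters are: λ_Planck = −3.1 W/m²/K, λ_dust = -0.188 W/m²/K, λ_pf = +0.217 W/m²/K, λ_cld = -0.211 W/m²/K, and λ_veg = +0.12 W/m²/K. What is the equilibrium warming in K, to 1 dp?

Net feedback parameter λ = (−3.1) + (-0.188) + (+0.217) + (-0.211) + (+0.12) = -3.162 W/m²/K.
ΔT = −F/λ = −3.61/(-3.162) = 1.1 K.

1.1 K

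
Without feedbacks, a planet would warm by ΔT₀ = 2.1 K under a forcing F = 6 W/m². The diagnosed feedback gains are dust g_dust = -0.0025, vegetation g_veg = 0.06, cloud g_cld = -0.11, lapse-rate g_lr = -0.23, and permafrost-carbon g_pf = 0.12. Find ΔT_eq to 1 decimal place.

1.8 K

Total gain g = -0.0025 + 0.06 − 0.11 − 0.23 + 0.12 = -0.1625.
Amplification A = 1/(1 + 0.1625) = 0.8602.
ΔT = 2.1 × 0.8602 = 1.8 K.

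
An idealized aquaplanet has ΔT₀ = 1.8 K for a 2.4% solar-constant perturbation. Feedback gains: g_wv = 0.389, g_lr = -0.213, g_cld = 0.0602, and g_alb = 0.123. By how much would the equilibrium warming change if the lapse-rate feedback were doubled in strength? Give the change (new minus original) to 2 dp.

-0.70 K

Original: g = 0.3592, ΔT = 1.8/(1−0.3592) = 2.8090 K.
With doubled lapse-rate: g' = 0.1462, ΔT' = 1.8/(1−0.1462) = 2.1082 K.
Change = 2.1082 − 2.8090 = -0.70 K.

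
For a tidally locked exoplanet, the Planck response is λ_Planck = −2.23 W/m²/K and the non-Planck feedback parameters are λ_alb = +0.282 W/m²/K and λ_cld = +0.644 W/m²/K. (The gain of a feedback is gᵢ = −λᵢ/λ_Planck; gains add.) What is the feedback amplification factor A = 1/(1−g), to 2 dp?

Convert to gains: g_alb = 0.282/2.23 = 0.1265; g_cld = 0.644/2.23 = 0.2888.
Total gain g = 0.4153.
A = 1/(1 − 0.4153) = 1.71.

1.71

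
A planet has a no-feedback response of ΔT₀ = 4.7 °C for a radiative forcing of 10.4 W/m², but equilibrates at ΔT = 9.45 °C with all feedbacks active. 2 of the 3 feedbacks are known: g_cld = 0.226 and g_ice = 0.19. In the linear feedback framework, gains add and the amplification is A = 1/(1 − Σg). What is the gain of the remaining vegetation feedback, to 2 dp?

Amplification A = ΔT/ΔT₀ = 9.45/4.7 = 2.011.
Total gain g = 1 − 1/A = 1 − 1/2.011 = 0.5027.
Known gains sum to 0.226 + 0.19 = 0.416.
g_veg = 0.5027 − 0.416 = 0.09.

0.09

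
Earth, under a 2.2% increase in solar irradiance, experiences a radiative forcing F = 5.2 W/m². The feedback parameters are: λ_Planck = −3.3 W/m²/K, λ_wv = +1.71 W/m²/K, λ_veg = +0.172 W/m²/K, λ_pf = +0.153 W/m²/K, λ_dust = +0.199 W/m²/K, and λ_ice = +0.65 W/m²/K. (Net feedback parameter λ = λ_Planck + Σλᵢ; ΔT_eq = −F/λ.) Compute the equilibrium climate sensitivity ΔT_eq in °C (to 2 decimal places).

12.50 °C

Net feedback parameter λ = (−3.3) + (+1.71) + (+0.172) + (+0.153) + (+0.199) + (+0.65) = -0.416 W/m²/K.
ΔT = −F/λ = −5.2/(-0.416) = 12.50 °C.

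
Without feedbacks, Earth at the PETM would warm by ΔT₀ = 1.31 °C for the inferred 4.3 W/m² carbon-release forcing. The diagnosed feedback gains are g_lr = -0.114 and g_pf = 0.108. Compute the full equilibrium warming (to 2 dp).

Total gain g = -0.114 + 0.108 = -0.006.
Amplification A = 1/(1 + 0.006) = 0.994.
ΔT = 1.31 × 0.994 = 1.30 °C.

1.30 °C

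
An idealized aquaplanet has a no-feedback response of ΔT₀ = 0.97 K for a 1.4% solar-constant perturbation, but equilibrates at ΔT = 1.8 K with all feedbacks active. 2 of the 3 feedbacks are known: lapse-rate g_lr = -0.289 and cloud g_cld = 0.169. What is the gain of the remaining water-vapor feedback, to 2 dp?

Amplification A = ΔT/ΔT₀ = 1.8/0.97 = 1.856.
Total gain g = 1 − 1/A = 1 − 1/1.856 = 0.4612.
Known gains sum to -0.289 + 0.169 = -0.12.
g_wv = 0.4612 + 0.12 = 0.58.

0.58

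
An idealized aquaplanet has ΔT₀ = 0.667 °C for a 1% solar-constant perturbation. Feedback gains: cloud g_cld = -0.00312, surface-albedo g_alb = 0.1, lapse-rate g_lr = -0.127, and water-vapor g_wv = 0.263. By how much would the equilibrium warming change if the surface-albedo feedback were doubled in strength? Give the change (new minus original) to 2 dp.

0.13 °C

Original: g = 0.23288, ΔT = 0.667/(1−0.23288) = 0.8695 °C.
With doubled surface-albedo: g' = 0.33288, ΔT' = 0.667/(1−0.33288) = 0.9998 °C.
Change = 0.9998 − 0.8695 = 0.13 °C.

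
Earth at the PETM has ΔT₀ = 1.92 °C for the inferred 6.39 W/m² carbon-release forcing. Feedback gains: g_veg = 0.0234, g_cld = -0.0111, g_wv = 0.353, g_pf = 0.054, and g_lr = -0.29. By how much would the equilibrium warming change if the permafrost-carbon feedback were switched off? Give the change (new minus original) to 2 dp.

Original: g = 0.1293, ΔT = 1.92/(1−0.1293) = 2.2051 °C.
Without permafrost-carbon: g' = 0.0753, ΔT' = 1.92/(1−0.0753) = 2.0763 °C.
Change = 2.0763 − 2.2051 = -0.13 °C.

-0.13 °C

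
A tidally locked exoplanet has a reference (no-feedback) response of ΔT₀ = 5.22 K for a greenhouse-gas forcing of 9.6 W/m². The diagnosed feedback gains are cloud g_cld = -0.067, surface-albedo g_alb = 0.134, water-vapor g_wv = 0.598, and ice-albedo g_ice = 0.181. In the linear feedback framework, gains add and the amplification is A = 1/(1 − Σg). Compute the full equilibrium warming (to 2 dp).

Total gain g = -0.067 + 0.134 + 0.598 + 0.181 = 0.846.
Amplification A = 1/(1 − 0.846) = 6.494.
ΔT = 5.22 × 6.494 = 33.90 K.

33.90 K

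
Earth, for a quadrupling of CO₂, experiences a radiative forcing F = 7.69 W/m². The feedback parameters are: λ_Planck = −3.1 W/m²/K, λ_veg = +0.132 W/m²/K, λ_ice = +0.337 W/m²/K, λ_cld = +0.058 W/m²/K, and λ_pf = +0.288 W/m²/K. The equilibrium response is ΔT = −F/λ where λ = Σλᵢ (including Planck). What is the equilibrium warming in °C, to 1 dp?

Net feedback parameter λ = (−3.1) + (+0.132) + (+0.337) + (+0.058) + (+0.288) = -2.285 W/m²/K.
ΔT = −F/λ = −7.69/(-2.285) = 3.4 °C.

3.4 °C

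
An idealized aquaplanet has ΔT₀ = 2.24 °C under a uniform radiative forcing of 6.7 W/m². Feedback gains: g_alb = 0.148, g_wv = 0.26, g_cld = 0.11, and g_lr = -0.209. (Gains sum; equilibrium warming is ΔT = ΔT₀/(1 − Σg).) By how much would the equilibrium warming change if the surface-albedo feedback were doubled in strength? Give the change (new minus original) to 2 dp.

Original: g = 0.309, ΔT = 2.24/(1−0.309) = 3.2417 °C.
With doubled surface-albedo: g' = 0.457, ΔT' = 2.24/(1−0.457) = 4.1252 °C.
Change = 4.1252 − 3.2417 = 0.88 °C.

0.88 °C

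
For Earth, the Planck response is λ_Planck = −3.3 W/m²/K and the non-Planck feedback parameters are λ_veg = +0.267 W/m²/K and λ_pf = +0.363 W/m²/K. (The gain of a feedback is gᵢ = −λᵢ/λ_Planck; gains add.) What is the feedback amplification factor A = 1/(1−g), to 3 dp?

Convert to gains: g_veg = 0.267/3.3 = 0.08091; g_pf = 0.363/3.3 = 0.11.
Total gain g = 0.19091.
A = 1/(1 − 0.19091) = 1.236.

1.236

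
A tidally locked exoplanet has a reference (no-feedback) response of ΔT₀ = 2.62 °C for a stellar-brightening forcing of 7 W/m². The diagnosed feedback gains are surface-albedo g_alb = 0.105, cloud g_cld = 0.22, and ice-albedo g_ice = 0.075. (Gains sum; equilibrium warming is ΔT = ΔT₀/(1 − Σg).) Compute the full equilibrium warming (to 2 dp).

Total gain g = 0.105 + 0.22 + 0.075 = 0.4.
Amplification A = 1/(1 − 0.4) = 1.667.
ΔT = 2.62 × 1.667 = 4.37 °C.

4.37 °C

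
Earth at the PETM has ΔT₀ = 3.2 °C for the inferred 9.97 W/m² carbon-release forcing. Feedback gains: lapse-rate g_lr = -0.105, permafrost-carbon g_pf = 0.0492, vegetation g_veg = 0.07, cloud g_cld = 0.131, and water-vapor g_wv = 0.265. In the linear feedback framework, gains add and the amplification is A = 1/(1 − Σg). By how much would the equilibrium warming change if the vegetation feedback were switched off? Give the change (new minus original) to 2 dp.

-0.58 °C

Original: g = 0.4102, ΔT = 3.2/(1−0.4102) = 5.4256 °C.
Without vegetation: g' = 0.3402, ΔT' = 3.2/(1−0.3402) = 4.8500 °C.
Change = 4.8500 − 5.4256 = -0.58 °C.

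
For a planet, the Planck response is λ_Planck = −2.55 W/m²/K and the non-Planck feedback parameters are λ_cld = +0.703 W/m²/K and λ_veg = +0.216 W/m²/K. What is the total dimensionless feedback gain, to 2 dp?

0.36

Convert to gains: g_cld = 0.703/2.55 = 0.2757; g_veg = 0.216/2.55 = 0.08471.
Total gain g = 0.36041.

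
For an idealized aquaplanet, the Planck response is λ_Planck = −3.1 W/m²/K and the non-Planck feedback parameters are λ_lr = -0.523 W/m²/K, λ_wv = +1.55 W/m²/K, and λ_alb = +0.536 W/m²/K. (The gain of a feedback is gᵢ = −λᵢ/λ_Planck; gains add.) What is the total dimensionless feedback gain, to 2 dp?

Convert to gains: g_lr = -0.523/3.1 = -0.1687; g_wv = 1.55/3.1 = 0.5; g_alb = 0.536/3.1 = 0.1729.
Total gain g = 0.5042.

0.50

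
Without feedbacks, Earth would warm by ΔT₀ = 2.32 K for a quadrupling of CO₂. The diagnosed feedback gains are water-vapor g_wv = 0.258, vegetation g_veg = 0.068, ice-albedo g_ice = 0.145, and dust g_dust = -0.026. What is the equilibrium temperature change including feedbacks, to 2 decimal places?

Total gain g = 0.258 + 0.068 + 0.145 − 0.026 = 0.445.
Amplification A = 1/(1 − 0.445) = 1.802.
ΔT = 2.32 × 1.802 = 4.18 K.

4.18 K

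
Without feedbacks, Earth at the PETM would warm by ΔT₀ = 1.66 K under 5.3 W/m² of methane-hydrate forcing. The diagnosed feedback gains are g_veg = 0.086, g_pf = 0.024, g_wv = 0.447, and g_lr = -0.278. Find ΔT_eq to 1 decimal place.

Total gain g = 0.086 + 0.024 + 0.447 − 0.278 = 0.279.
Amplification A = 1/(1 − 0.279) = 1.387.
ΔT = 1.66 × 1.387 = 2.3 K.

2.3 K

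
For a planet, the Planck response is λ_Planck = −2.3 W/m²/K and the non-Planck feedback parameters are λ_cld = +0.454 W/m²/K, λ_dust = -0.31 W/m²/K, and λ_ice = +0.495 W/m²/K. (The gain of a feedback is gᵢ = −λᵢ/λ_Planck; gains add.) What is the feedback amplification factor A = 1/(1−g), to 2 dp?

1.38

Convert to gains: g_cld = 0.454/2.3 = 0.1974; g_dust = -0.31/2.3 = -0.1348; g_ice = 0.495/2.3 = 0.2152.
Total gain g = 0.2778.
A = 1/(1 − 0.2778) = 1.38.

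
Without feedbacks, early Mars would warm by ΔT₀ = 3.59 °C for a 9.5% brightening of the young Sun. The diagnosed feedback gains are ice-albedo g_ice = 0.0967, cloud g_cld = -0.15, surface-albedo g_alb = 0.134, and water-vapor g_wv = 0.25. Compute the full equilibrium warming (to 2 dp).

Total gain g = 0.0967 − 0.15 + 0.134 + 0.25 = 0.3307.
Amplification A = 1/(1 − 0.3307) = 1.494.
ΔT = 3.59 × 1.494 = 5.36 °C.

5.36 °C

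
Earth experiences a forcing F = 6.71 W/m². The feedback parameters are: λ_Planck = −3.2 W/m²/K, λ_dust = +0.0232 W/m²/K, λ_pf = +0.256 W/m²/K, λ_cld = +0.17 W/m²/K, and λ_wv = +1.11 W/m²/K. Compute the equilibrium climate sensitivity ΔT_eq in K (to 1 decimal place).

Net feedback parameter λ = (−3.2) + (+0.0232) + (+0.256) + (+0.17) + (+1.11) = -1.6408 W/m²/K.
ΔT = −F/λ = −6.71/(-1.6408) = 4.1 K.

4.1 K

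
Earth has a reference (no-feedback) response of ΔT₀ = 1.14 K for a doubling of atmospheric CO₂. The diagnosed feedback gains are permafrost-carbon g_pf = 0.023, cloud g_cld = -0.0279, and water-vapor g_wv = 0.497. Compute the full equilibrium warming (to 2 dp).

2.24 K

Total gain g = 0.023 − 0.0279 + 0.497 = 0.4921.
Amplification A = 1/(1 − 0.4921) = 1.969.
ΔT = 1.14 × 1.969 = 2.24 K.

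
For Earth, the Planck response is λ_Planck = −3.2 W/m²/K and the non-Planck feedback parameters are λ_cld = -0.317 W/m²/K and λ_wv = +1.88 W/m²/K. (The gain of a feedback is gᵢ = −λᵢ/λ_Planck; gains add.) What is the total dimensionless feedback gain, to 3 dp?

Convert to gains: g_cld = -0.317/3.2 = -0.09906; g_wv = 1.88/3.2 = 0.5875.
Total gain g = 0.48844.

0.488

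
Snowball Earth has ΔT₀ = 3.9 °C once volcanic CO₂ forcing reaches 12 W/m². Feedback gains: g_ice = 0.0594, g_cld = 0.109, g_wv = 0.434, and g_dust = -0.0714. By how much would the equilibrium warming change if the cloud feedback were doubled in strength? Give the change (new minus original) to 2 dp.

2.52 °C

Original: g = 0.531, ΔT = 3.9/(1−0.531) = 8.3156 °C.
With doubled cloud: g' = 0.64, ΔT' = 3.9/(1−0.64) = 10.8333 °C.
Change = 10.8333 − 8.3156 = 2.52 °C.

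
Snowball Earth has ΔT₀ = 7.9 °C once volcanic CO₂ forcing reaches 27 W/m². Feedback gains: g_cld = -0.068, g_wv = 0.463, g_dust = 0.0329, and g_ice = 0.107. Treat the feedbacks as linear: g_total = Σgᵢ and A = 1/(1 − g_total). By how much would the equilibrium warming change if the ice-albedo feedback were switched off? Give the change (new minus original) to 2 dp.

Original: g = 0.5349, ΔT = 7.9/(1−0.5349) = 16.9856 °C.
Without ice-albedo: g' = 0.4279, ΔT' = 7.9/(1−0.4279) = 13.8088 °C.
Change = 13.8088 − 16.9856 = -3.18 °C.

-3.18 °C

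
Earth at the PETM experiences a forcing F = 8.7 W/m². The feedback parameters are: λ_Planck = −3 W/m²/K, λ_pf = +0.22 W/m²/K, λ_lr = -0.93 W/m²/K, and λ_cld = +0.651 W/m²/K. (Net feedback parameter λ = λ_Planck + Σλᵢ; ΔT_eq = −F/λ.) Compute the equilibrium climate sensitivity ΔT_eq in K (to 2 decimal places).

Net feedback parameter λ = (−3) + (+0.22) + (-0.93) + (+0.651) = -3.059 W/m²/K.
ΔT = −F/λ = −8.7/(-3.059) = 2.84 K.

2.84 K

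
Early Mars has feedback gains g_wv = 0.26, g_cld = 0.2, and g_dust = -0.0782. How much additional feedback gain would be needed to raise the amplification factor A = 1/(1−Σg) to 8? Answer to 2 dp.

0.49

Current total gain = 0.3818.
Target gain for A = 8: g* = 1 − 1/8 = 0.875.
Additional gain needed = 0.875 − 0.3818 = 0.49.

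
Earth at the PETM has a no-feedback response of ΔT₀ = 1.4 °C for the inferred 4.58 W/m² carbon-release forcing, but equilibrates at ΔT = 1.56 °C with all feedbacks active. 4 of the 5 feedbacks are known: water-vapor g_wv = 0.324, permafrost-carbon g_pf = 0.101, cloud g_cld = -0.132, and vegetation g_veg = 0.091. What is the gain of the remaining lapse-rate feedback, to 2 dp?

Amplification A = ΔT/ΔT₀ = 1.56/1.4 = 1.114.
Total gain g = 1 − 1/A = 1 − 1/1.114 = 0.1023.
Known gains sum to 0.324 + 0.101 − 0.132 + 0.091 = 0.384.
g_lr = 0.1023 − 0.384 = -0.28.

-0.28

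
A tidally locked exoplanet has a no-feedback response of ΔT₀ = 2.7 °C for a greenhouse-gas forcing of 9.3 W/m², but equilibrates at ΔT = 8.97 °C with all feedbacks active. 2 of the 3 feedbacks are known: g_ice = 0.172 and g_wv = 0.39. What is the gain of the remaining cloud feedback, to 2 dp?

Amplification A = ΔT/ΔT₀ = 8.97/2.7 = 3.322.
Total gain g = 1 − 1/A = 1 − 1/3.322 = 0.699.
Known gains sum to 0.172 + 0.39 = 0.562.
g_cld = 0.699 − 0.562 = 0.14.

0.14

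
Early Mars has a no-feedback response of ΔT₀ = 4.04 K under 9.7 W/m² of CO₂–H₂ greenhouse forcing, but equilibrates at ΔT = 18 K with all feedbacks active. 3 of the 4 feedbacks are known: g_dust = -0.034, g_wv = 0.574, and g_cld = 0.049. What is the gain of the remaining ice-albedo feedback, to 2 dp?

Amplification A = ΔT/ΔT₀ = 18/4.04 = 4.455.
Total gain g = 1 − 1/A = 1 − 1/4.455 = 0.7755.
Known gains sum to -0.034 + 0.574 + 0.049 = 0.589.
g_ice = 0.7755 − 0.589 = 0.19.

0.19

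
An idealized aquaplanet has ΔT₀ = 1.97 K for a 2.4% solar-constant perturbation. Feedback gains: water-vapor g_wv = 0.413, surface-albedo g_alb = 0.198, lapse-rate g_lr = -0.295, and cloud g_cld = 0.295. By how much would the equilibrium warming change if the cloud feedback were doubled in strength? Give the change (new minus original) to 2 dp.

15.89 K

Original: g = 0.611, ΔT = 1.97/(1−0.611) = 5.0643 K.
With doubled cloud: g' = 0.906, ΔT' = 1.97/(1−0.906) = 20.9574 K.
Change = 20.9574 − 5.0643 = 15.89 K.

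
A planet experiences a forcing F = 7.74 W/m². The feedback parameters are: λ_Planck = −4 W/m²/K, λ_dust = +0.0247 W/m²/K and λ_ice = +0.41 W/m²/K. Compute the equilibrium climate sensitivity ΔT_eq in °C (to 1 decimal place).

Net feedback parameter λ = (−4) + (+0.0247) + (+0.41) = -3.5653 W/m²/K.
ΔT = −F/λ = −7.74/(-3.5653) = 2.2 °C.

2.2 °C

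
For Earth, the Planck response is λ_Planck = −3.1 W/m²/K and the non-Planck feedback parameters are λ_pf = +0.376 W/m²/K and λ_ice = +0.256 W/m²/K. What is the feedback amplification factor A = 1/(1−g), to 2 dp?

1.26

Convert to gains: g_pf = 0.376/3.1 = 0.1213; g_ice = 0.256/3.1 = 0.08258.
Total gain g = 0.20388.
A = 1/(1 − 0.20388) = 1.26.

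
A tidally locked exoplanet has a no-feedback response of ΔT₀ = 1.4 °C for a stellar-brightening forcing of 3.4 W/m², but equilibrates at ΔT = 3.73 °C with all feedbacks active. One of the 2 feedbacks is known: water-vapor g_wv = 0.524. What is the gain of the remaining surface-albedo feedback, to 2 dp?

Amplification A = ΔT/ΔT₀ = 3.73/1.4 = 2.664.
Total gain g = 1 − 1/A = 1 − 1/2.664 = 0.6246.
The known gain is 0.524.
g_alb = 0.6246 − 0.524 = 0.10.

0.10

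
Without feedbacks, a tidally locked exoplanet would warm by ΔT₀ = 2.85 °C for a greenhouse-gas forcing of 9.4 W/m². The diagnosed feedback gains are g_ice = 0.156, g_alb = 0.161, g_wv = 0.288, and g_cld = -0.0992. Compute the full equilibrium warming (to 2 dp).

Total gain g = 0.156 + 0.161 + 0.288 − 0.0992 = 0.5058.
Amplification A = 1/(1 − 0.5058) = 2.023.
ΔT = 2.85 × 2.023 = 5.77 °C.

5.77 °C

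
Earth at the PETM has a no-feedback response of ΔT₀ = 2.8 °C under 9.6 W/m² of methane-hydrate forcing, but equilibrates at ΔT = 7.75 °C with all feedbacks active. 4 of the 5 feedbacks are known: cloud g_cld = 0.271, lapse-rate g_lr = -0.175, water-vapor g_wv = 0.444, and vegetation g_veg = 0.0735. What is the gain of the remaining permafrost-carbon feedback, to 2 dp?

0.03

Amplification A = ΔT/ΔT₀ = 7.75/2.8 = 2.768.
Total gain g = 1 − 1/A = 1 − 1/2.768 = 0.6387.
Known gains sum to 0.271 − 0.175 + 0.444 + 0.0735 = 0.6135.
g_pf = 0.6387 − 0.6135 = 0.03.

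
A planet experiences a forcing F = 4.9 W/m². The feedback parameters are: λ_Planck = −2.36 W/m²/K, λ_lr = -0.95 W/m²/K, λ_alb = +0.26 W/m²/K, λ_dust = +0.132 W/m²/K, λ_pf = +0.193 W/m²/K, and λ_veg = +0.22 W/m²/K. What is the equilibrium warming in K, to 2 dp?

Net feedback parameter λ = (−2.36) + (-0.95) + (+0.26) + (+0.132) + (+0.193) + (+0.22) = -2.505 W/m²/K.
ΔT = −F/λ = −4.9/(-2.505) = 1.96 K.

1.96 K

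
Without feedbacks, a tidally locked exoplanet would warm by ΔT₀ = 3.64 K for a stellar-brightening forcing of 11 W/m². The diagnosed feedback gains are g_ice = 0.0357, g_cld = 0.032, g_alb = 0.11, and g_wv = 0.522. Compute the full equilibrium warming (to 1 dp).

12.1 K

Total gain g = 0.0357 + 0.032 + 0.11 + 0.522 = 0.6997.
Amplification A = 1/(1 − 0.6997) = 3.33.
ΔT = 3.64 × 3.33 = 12.1 K.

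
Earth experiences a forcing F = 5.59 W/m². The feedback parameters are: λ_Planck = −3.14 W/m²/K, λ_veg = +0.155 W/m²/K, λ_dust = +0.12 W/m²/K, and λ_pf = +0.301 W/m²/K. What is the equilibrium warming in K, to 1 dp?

Net feedback parameter λ = (−3.14) + (+0.155) + (+0.12) + (+0.301) = -2.564 W/m²/K.
ΔT = −F/λ = −5.59/(-2.564) = 2.2 K.

2.2 K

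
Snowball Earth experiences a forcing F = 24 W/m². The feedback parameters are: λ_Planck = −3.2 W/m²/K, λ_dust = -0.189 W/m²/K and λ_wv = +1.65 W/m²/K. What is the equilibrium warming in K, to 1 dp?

Net feedback parameter λ = (−3.2) + (-0.189) + (+1.65) = -1.739 W/m²/K.
ΔT = −F/λ = −24/(-1.739) = 13.8 K.

13.8 K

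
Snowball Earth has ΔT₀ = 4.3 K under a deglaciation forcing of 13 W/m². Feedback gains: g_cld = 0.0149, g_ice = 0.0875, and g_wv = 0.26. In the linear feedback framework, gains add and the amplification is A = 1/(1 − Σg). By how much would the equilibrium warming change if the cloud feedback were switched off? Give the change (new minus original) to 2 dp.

-0.15 K

Original: g = 0.3624, ΔT = 4.3/(1−0.3624) = 6.7440 K.
Without cloud: g' = 0.3475, ΔT' = 4.3/(1−0.3475) = 6.5900 K.
Change = 6.5900 − 6.7440 = -0.15 K.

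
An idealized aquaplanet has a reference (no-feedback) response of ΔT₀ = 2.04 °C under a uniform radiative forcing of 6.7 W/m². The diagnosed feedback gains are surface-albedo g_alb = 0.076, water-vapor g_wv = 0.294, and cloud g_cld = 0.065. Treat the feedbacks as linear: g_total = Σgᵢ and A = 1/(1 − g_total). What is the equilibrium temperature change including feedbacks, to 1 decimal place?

3.6 °C

Total gain g = 0.076 + 0.294 + 0.065 = 0.435.
Amplification A = 1/(1 − 0.435) = 1.77.
ΔT = 2.04 × 1.77 = 3.6 °C.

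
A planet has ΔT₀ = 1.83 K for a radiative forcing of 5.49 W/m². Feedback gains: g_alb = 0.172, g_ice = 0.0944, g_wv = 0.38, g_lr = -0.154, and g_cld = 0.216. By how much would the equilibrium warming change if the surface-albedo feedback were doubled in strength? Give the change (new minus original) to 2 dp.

9.03 K

Original: g = 0.7084, ΔT = 1.83/(1−0.7084) = 6.2757 K.
With doubled surface-albedo: g' = 0.8804, ΔT' = 1.83/(1−0.8804) = 15.3010 K.
Change = 15.3010 − 6.2757 = 9.03 K.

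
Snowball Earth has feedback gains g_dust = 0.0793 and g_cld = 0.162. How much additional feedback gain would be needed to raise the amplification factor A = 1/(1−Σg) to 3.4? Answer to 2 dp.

Current total gain = 0.2413.
Target gain for A = 3.4: g* = 1 − 1/3.4 = 0.7059.
Additional gain needed = 0.7059 − 0.2413 = 0.46.

0.46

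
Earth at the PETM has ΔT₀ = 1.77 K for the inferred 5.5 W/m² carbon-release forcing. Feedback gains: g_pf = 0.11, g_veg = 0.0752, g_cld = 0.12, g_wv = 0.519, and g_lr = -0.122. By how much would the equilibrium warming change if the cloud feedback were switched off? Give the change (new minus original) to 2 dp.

Original: g = 0.7022, ΔT = 1.77/(1−0.7022) = 5.9436 K.
Without cloud: g' = 0.5822, ΔT' = 1.77/(1−0.5822) = 4.2365 K.
Change = 4.2365 − 5.9436 = -1.71 K.

-1.71 K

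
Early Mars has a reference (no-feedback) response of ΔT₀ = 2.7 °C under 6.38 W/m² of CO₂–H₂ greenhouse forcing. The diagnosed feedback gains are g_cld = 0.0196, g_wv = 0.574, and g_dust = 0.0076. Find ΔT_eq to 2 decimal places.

6.77 °C

Total gain g = 0.0196 + 0.574 + 0.0076 = 0.6012.
Amplification A = 1/(1 − 0.6012) = 2.508.
ΔT = 2.7 × 2.508 = 6.77 °C.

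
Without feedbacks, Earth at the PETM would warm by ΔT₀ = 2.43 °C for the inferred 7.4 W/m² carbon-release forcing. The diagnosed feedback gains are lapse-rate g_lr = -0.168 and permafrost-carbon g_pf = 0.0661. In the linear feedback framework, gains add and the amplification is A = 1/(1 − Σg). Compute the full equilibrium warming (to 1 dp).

2.2 °C

Total gain g = -0.168 + 0.0661 = -0.1019.
Amplification A = 1/(1 + 0.1019) = 0.9075.
ΔT = 2.43 × 0.9075 = 2.2 °C.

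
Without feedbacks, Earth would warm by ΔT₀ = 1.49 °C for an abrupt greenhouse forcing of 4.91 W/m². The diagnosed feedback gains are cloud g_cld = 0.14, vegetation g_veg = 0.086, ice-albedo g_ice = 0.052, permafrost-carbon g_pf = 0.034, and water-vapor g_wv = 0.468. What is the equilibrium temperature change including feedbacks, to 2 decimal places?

6.77 °C

Total gain g = 0.14 + 0.086 + 0.052 + 0.034 + 0.468 = 0.78.
Amplification A = 1/(1 − 0.78) = 4.545.
ΔT = 1.49 × 4.545 = 6.77 °C.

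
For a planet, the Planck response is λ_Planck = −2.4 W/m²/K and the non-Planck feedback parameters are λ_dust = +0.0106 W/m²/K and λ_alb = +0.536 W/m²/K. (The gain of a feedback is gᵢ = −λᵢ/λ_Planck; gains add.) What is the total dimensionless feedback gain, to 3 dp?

0.228

Convert to gains: g_dust = 0.0106/2.4 = 0.004417; g_alb = 0.536/2.4 = 0.2233.
Total gain g = 0.227717.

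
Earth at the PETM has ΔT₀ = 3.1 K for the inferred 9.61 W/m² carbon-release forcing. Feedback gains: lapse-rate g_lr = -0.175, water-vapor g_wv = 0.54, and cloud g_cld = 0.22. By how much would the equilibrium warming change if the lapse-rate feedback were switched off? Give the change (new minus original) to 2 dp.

Original: g = 0.585, ΔT = 3.1/(1−0.585) = 7.4699 K.
Without lapse-rate: g' = 0.76, ΔT' = 3.1/(1−0.76) = 12.9167 K.
Change = 12.9167 − 7.4699 = 5.45 K.

5.45 K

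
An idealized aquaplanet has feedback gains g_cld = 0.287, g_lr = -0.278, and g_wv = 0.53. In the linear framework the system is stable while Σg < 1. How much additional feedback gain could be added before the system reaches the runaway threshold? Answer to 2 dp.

0.46

Current total gain = 0.287 − 0.278 + 0.53 = 0.539.
Margin to runaway = 1 − 0.539 = 0.46.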